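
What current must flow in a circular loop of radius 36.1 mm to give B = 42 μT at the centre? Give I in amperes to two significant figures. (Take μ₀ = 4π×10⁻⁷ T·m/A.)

At the centre of a circular loop B = μ₀I/(2R), so I = 2RB/μ₀.
With R = 0.0361 m, I = 2 × 0.0361 × 4.20×10⁻⁵ / (4π×10⁻⁷) = 2.41 A.

I ≈ 2.4 A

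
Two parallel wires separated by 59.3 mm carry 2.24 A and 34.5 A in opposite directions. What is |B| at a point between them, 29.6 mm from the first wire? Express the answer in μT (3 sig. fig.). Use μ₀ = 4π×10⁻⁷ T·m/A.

B ≈ 247 μT

Each long wire gives B = μ₀I/(2πd). Distances are d₁ = 0.0296 m and d₂ = 0.0297 m.
B₁ = 1.51×10⁻⁵ T, B₂ = 2.32×10⁻⁴ T.
Between antiparallel currents both contributions point the same way, so they add. B = B₁ + B₂ = 1.51×10⁻⁵ + 2.32×10⁻⁴ = 2.47×10⁻⁴ T.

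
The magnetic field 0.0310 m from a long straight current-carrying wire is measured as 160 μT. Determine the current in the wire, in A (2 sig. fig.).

For a long straight wire B = μ₀I/(2πd), so I = 2πdB/μ₀.
I = 2π × 0.031 × 1.60×10⁻⁴ / (4π×10⁻⁷) = 24.8 A.

I ≈ 25 A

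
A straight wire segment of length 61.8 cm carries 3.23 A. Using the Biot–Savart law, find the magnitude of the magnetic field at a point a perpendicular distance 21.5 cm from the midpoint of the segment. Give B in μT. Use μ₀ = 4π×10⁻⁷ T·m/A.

For a finite straight segment, B = (μ₀I/4πd)(sinθ₁ + sinθ₂), where θ₁, θ₂ are the angles from the perpendicular to each end.
The perpendicular from the point meets the wire at its midpoint, so each end is L/2 = 0.309 m away along the wire.
sinθ₁ = 0.309/√(0.309²+0.215²) = 0.8209; sinθ₂ = 0.309/√(0.309²+0.215²) = 0.8209.
B = (4π×10⁻⁷ × 3.23) / (4π × 0.215) × (0.8209 + 0.8209) = 2.47×10⁻⁶ T.

B ≈ 2.47 μT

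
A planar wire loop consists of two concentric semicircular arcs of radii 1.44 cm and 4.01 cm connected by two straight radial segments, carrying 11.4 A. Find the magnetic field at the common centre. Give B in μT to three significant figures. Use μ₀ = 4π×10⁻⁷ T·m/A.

The radial connectors point toward the centre, so dl × r̂ = 0 and they contribute nothing.
Each semicircle gives μ₀I/(4R): inner arc 2.49×10⁻⁴ T, outer arc 8.93×10⁻⁵ T.
The two arcs carry current in opposite angular senses, so their fields oppose: B = |2.49×10⁻⁴ − 8.93×10⁻⁵| = 1.59×10⁻⁴ T.

B ≈ 159 μT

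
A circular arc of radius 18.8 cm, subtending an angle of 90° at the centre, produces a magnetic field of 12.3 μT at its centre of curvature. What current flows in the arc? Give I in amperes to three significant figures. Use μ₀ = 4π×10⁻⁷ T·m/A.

For a circular arc, B = μ₀Iφ/(4πR) with φ in radians; here φ = 1.571 rad.
So I = 4πRB/(μ₀φ) = 4π × 0.188 × 1.23×10⁻⁵ / (4π×10⁻⁷ × 1.571) = 14.7 A.

I ≈ 14.7 A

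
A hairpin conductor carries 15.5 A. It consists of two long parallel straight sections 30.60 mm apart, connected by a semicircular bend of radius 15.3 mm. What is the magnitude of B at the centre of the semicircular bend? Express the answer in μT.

B ≈ 521 μT

The semicircular arc contributes B_arc = μ₀I·π/(4πR) = μ₀I/(4R) = 3.18×10⁻⁴ T.
Each semi-infinite lead is at perpendicular distance R = 0.0153 m from the centre, with the perpendicular foot at its near end, so it contributes μ₀I/(4πR); both point the same way, together 2.03×10⁻⁴ T.
Arc and leads all point the same direction: B = 3.18×10⁻⁴ + 2.03×10⁻⁴ = 5.21×10⁻⁴ T.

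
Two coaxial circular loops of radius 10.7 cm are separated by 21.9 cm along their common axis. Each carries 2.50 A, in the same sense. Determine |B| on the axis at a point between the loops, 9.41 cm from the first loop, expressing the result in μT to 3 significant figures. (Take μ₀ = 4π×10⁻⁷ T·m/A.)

B ≈ 10.3 μT

Each loop contributes B = μ₀IR²/[2(R²+z²)^(3/2)] on the axis, with z measured from that loop.
Loop 1 (z = 0.0941 m): B₁ = 6.22×10⁻⁶ T. Loop 2 (z = 0.1249 m): B₂ = 4.04×10⁻⁶ T.
The fields add: B = B₁ + B₂ = 1.03×10⁻⁵ T.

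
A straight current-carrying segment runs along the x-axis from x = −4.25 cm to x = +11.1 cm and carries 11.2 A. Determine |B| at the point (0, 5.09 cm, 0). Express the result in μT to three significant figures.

B ≈ 34.1 μT

For a finite straight segment, B = (μ₀I/4πd)(sinθ₁ + sinθ₂), where θ₁, θ₂ are the angles from the perpendicular to each end.
The perpendicular distance is d = 0.0509 m; the end-offsets along the wire are a = 0.0425 m and b = 0.111 m.
sinθ₁ = 0.0425/√(0.0425²+0.0509²) = 0.6409; sinθ₂ = 0.111/√(0.111²+0.0509²) = 0.9090.
B = (4π×10⁻⁷ × 11.2) / (4π × 0.0509) × (0.6409 + 0.9090) = 3.41×10⁻⁵ T.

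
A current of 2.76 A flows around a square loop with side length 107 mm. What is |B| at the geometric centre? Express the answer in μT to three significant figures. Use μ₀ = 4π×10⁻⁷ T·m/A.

B ≈ 29.2 μT

Each side is a finite straight segment at perpendicular distance d = a/(2 tan(π/4)) = 0.0535 m from the centre, with end-angles ±π/4.
One side contributes B₁ = (μ₀I/4πd)·2 sin(π/4) = 7.30×10⁻⁶ T.
All 4 sides add in the same direction: B = 4 × 7.30×10⁻⁶ = 2.92×10⁻⁵ T.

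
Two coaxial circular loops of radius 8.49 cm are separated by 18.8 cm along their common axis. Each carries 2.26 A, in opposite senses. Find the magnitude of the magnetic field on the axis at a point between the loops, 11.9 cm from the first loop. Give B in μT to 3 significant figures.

Each loop contributes B = μ₀IR²/[2(R²+z²)^(3/2)] on the axis, with z measured from that loop.
Loop 1 (z = 0.119 m): B₁ = 3.28×10⁻⁶ T. Loop 2 (z = 0.069 m): B₂ = 7.82×10⁻⁶ T.
The fields oppose: B = |B₁ − B₂| = 4.54×10⁻⁶ T.

B ≈ 4.54 μT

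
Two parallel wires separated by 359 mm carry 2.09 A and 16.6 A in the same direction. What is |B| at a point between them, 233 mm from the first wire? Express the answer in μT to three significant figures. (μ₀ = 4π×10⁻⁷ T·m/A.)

B ≈ 24.6 μT

Each long wire gives B = μ₀I/(2πd). Distances are d₁ = 0.233 m and d₂ = 0.126 m.
B₁ = 1.79×10⁻⁶ T, B₂ = 2.63×10⁻⁵ T.
Between parallel currents the two contributions point in opposite directions, so they subtract. B = |B₁ − B₂| = |1.79×10⁻⁶ − 2.63×10⁻⁵| = 2.46×10⁻⁵ T.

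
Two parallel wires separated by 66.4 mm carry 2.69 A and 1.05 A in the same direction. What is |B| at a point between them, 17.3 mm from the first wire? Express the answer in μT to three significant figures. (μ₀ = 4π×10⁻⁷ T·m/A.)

B ≈ 26.8 μT

Each long wire gives B = μ₀I/(2πd). Distances are d₁ = 0.0173 m and d₂ = 0.0491 m.
B₁ = 3.11×10⁻⁵ T, B₂ = 4.28×10⁻⁶ T.
Between parallel currents the two contributions point in opposite directions, so they subtract. B = |B₁ − B₂| = |3.11×10⁻⁵ − 4.28×10⁻⁶| = 2.68×10⁻⁵ T.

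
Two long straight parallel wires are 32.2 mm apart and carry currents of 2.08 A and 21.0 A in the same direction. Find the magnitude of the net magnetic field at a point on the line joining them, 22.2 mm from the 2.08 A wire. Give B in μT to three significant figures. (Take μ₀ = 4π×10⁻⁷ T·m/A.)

B ≈ 401 μT

Each long wire gives B = μ₀I/(2πd). Distances are d₁ = 0.0222 m and d₂ = 0.01 m.
B₁ = 1.87×10⁻⁵ T, B₂ = 4.20×10⁻⁴ T.
Between parallel currents the two contributions point in opposite directions, so they subtract. B = |B₁ − B₂| = |1.87×10⁻⁵ − 4.20×10⁻⁴| = 4.01×10⁻⁴ T.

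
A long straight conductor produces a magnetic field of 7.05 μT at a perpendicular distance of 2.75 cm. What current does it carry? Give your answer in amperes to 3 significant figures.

I ≈ 0.969 A

For a long straight wire B = μ₀I/(2πd), so I = 2πdB/μ₀.
I = 2π × 0.0275 × 7.05×10⁻⁶ / (4π×10⁻⁷) = 0.969 A.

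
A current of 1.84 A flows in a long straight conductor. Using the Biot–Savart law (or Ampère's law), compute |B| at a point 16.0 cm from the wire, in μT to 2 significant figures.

B ≈ 2.3 μT

For an infinitely long straight wire, B = μ₀I/(2πd).
B = (4π×10⁻⁷ × 1.84) / (2π × 0.16) = 2.30×10⁻⁶ T.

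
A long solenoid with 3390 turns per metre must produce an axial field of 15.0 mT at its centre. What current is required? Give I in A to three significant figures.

Inside a long solenoid B = μ₀nI with n = 3390 m⁻¹, so I = B/(μ₀n).
I = 1.50×10⁻² / (4π×10⁻⁷ × 3390) = 3.52 A.

I ≈ 3.52 A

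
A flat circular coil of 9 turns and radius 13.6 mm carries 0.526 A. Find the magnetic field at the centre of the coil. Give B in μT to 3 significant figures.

B ≈ 219 μT

For an N-turn flat coil, B = Nμ₀I/(2R) with R = 0.0136 m.
B = 9 × 2.43×10⁻⁵ T = 2.19×10⁻⁴ T.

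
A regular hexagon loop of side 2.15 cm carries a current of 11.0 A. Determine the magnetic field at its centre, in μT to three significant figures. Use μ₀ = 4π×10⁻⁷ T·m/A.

B ≈ 354 μT

Each side is a finite straight segment at perpendicular distance d = a/(2 tan(π/6)) = 0.01862 m from the centre, with end-angles ±π/6.
One side contributes B₁ = (μ₀I/4πd)·2 sin(π/6) = 5.91×10⁻⁵ T.
All 6 sides add in the same direction: B = 6 × 5.91×10⁻⁵ = 3.54×10⁻⁴ T.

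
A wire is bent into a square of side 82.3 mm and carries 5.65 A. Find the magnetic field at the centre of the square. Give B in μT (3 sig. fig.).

B ≈ 77.7 μT

Each side is a finite straight segment at perpendicular distance d = a/(2 tan(π/4)) = 0.04115 m from the centre, with end-angles ±π/4.
One side contributes B₁ = (μ₀I/4πd)·2 sin(π/4) = 1.94×10⁻⁵ T.
All 4 sides add in the same direction: B = 4 × 1.94×10⁻⁵ = 7.77×10⁻⁵ T.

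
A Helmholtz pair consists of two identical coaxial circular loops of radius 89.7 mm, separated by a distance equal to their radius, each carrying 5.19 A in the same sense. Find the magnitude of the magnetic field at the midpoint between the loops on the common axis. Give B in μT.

Each loop contributes B = μ₀IR²/[2(R²+z²)^(3/2)] on the axis, with z measured from that loop.
Loop 1 (z = 0.04485 m): B₁ = 2.60×10⁻⁵ T. Loop 2 (z = 0.04485 m): B₂ = 2.60×10⁻⁵ T.
The fields add: B = B₁ + B₂ = 5.20×10⁻⁵ T.

B ≈ 52.0 μT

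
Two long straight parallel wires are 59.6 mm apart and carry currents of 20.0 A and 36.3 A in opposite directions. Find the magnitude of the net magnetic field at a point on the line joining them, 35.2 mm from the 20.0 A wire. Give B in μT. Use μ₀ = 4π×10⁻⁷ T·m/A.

Each long wire gives B = μ₀I/(2πd). Distances are d₁ = 0.0352 m and d₂ = 0.0244 m.
B₁ = 1.14×10⁻⁴ T, B₂ = 2.98×10⁻⁴ T.
Between antiparallel currents both contributions point the same way, so they add. B = B₁ + B₂ = 1.14×10⁻⁴ + 2.98×10⁻⁴ = 4.11×10⁻⁴ T.

B ≈ 411 μT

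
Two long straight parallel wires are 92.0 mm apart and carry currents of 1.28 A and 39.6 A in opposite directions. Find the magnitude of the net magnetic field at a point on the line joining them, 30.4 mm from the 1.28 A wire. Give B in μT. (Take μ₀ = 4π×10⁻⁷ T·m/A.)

Each long wire gives B = μ₀I/(2πd). Distances are d₁ = 0.0304 m and d₂ = 0.0616 m.
B₁ = 8.42×10⁻⁶ T, B₂ = 1.29×10⁻⁴ T.
Between antiparallel currents both contributions point the same way, so they add. B = B₁ + B₂ = 8.42×10⁻⁶ + 1.29×10⁻⁴ = 1.37×10⁻⁴ T.

B ≈ 137 μT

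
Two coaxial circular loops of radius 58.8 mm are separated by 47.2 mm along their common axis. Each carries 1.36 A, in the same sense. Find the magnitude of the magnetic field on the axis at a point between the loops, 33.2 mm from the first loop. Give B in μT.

Each loop contributes B = μ₀IR²/[2(R²+z²)^(3/2)] on the axis, with z measured from that loop.
Loop 1 (z = 0.0332 m): B₁ = 9.60×10⁻⁶ T. Loop 2 (z = 0.014 m): B₂ = 1.34×10⁻⁵ T.
The fields add: B = B₁ + B₂ = 2.30×10⁻⁵ T.

B ≈ 23.0 μT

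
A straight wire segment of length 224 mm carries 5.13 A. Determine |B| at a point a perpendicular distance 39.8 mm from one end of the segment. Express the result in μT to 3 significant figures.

For a finite straight segment, B = (μ₀I/4πd)(sinθ₁ + sinθ₂), where θ₁, θ₂ are the angles from the perpendicular to each end.
The perpendicular foot is at one end, so the two end-offsets along the wire are 0 and L = 0.224 m.
sinθ₁ = 0/√(0²+0.0398²) = 0.0000; sinθ₂ = 0.224/√(0.224²+0.0398²) = 0.9846.
B = (4π×10⁻⁷ × 5.13) / (4π × 0.0398) × (0.0000 + 0.9846) = 1.27×10⁻⁵ T.

B ≈ 12.7 μT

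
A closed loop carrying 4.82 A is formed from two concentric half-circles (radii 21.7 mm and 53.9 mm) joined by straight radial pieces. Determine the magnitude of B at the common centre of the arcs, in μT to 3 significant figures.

The radial connectors point toward the centre, so dl × r̂ = 0 and they contribute nothing.
Each semicircle gives μ₀I/(4R): inner arc 6.98×10⁻⁵ T, outer arc 2.81×10⁻⁵ T.
The two arcs carry current in opposite angular senses, so their fields oppose: B = |6.98×10⁻⁵ − 2.81×10⁻⁵| = 4.17×10⁻⁵ T.

B ≈ 41.7 μT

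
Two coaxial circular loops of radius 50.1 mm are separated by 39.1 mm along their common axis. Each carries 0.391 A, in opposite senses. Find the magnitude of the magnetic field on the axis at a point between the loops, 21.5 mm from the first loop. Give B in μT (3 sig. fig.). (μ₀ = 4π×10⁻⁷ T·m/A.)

B ≈ 0.313 μT

Each loop contributes B = μ₀IR²/[2(R²+z²)^(3/2)] on the axis, with z measured from that loop.
Loop 1 (z = 0.0215 m): B₁ = 3.81×10⁻⁶ T. Loop 2 (z = 0.0176 m): B₂ = 4.12×10⁻⁶ T.
The fields oppose: B = |B₁ − B₂| = 3.13×10⁻⁷ T.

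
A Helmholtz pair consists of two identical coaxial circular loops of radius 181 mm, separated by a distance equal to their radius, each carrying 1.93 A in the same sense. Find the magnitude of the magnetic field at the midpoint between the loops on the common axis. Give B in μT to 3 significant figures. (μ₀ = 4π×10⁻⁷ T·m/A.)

B ≈ 9.59 μT

Each loop contributes B = μ₀IR²/[2(R²+z²)^(3/2)] on the axis, with z measured from that loop.
Loop 1 (z = 0.0905 m): B₁ = 4.79×10⁻⁶ T. Loop 2 (z = 0.0905 m): B₂ = 4.79×10⁻⁶ T.
The fields add: B = B₁ + B₂ = 9.59×10⁻⁶ T.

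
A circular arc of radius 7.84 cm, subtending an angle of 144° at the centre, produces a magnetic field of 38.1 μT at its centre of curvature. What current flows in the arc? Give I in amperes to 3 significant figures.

I ≈ 11.9 A

For a circular arc, B = μ₀Iφ/(4πR) with φ in radians; here φ = 2.513 rad.
So I = 4πRB/(μ₀φ) = 4π × 0.0784 × 3.81×10⁻⁵ / (4π×10⁻⁷ × 2.513) = 11.9 A.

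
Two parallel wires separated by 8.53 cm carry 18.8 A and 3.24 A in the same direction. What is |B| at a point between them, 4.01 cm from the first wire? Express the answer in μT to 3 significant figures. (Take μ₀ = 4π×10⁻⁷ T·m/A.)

B ≈ 79.4 μT

Each long wire gives B = μ₀I/(2πd). Distances are d₁ = 0.0401 m and d₂ = 0.0452 m.
B₁ = 9.38×10⁻⁵ T, B₂ = 1.43×10⁻⁵ T.
Between parallel currents the two contributions point in opposite directions, so they subtract. B = |B₁ − B₂| = |9.38×10⁻⁵ − 1.43×10⁻⁵| = 7.94×10⁻⁵ T.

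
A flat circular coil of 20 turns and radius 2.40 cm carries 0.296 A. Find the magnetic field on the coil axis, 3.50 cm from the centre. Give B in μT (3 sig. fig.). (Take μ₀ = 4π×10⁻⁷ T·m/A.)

B ≈ 28.0 μT

For an N-turn flat coil, B = Nμ₀IR²/[2(R²+z²)^(3/2)] with R = 0.024 m, z = 0.035 m.
B = 20 × 1.40×10⁻⁶ T = 2.80×10⁻⁵ T.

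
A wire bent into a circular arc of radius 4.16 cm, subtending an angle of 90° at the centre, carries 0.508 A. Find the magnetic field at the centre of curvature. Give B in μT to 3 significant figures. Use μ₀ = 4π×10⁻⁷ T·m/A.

B ≈ 1.92 μT

The Biot–Savart field of a circular arc at its centre is B = μ₀Iφ/(4πR), with φ = 1.571 rad.
B = (4π×10⁻⁷ × 0.508 × 1.571) / (4π × 0.0416) = 1.92×10⁻⁶ T.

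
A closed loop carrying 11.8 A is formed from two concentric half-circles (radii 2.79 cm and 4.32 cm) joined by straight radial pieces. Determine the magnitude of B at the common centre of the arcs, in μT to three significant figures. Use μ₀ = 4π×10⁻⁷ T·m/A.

B ≈ 47.1 μT

The radial connectors point toward the centre, so dl × r̂ = 0 and they contribute nothing.
Each semicircle gives μ₀I/(4R): inner arc 1.33×10⁻⁴ T, outer arc 8.58×10⁻⁵ T.
The two arcs carry current in opposite angular senses, so their fields oppose: B = |1.33×10⁻⁴ − 8.58×10⁻⁵| = 4.71×10⁻⁵ T.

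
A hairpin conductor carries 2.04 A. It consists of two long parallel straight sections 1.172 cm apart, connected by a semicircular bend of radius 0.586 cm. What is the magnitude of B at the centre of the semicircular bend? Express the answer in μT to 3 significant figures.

The semicircular arc contributes B_arc = μ₀I·π/(4πR) = μ₀I/(4R) = 1.09×10⁻⁴ T.
Each semi-infinite lead is at perpendicular distance R = 0.00586 m from the centre, with the perpendicular foot at its near end, so it contributes μ₀I/(4πR); both point the same way, together 6.96×10⁻⁵ T.
Arc and leads all point the same direction: B = 1.09×10⁻⁴ + 6.96×10⁻⁵ = 1.79×10⁻⁴ T.

B ≈ 179 μT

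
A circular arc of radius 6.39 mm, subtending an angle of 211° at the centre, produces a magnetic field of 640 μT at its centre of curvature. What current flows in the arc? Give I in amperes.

For a circular arc, B = μ₀Iφ/(4πR) with φ in radians; here φ = 3.683 rad.
So I = 4πRB/(μ₀φ) = 4π × 0.00639 × 6.40×10⁻⁴ / (4π×10⁻⁷ × 3.683) = 11.1 A.

I ≈ 11.1 A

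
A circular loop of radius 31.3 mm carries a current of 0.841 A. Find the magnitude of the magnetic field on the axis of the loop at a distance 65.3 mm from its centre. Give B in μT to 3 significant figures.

B ≈ 1.36 μT

On the axis of a circular loop, B = μ₀IR² / [2(R²+z²)^(3/2)].
R² + z² = (0.0313)² + (0.0653)² = 0.005244 m², and (R²+z²)^(3/2) = 3.80×10⁻⁴ m³.
B = (4π×10⁻⁷ × 0.841 × 0.0009797) / (2 × 3.80×10⁻⁴) = 1.36×10⁻⁶ T.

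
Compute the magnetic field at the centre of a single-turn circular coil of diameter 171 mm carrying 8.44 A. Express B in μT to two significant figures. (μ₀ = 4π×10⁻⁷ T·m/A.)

B ≈ 62 μT

At the centre of a circular loop the Biot–Savart law gives B = μ₀I/(2R) (so R = 0.0855 m).
B = (4π×10⁻⁷ × 8.44) / (2 × 0.0855) = 6.20×10⁻⁵ T.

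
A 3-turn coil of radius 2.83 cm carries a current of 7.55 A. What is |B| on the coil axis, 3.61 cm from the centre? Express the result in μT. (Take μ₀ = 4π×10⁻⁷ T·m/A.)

For an N-turn flat coil, B = Nμ₀IR²/[2(R²+z²)^(3/2)] with R = 0.0283 m, z = 0.0361 m.
B = 3 × 3.94×10⁻⁵ T = 1.18×10⁻⁴ T.

B ≈ 118 μT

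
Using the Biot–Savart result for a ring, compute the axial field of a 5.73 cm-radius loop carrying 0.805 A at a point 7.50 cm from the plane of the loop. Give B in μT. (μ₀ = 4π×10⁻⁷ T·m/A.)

B ≈ 1.98 μT

On the axis of a circular loop, B = μ₀IR² / [2(R²+z²)^(3/2)].
R² + z² = (0.0573)² + (0.075)² = 0.008908 m², and (R²+z²)^(3/2) = 8.41×10⁻⁴ m³.
B = (4π×10⁻⁷ × 0.805 × 0.003283) / (2 × 8.41×10⁻⁴) = 1.98×10⁻⁶ T.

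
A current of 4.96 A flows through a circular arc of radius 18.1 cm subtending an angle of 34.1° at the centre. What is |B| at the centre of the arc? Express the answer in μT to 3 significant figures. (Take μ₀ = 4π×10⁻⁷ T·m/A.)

B ≈ 1.63 μT

The Biot–Savart field of a circular arc at its centre is B = μ₀Iφ/(4πR), with φ = 0.5952 rad.
B = (4π×10⁻⁷ × 4.96 × 0.5952) / (4π × 0.181) = 1.63×10⁻⁶ T.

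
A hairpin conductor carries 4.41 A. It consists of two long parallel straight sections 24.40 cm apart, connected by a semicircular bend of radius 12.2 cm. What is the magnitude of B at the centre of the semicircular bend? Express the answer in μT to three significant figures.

B ≈ 18.6 μT

The semicircular arc contributes B_arc = μ₀I·π/(4πR) = μ₀I/(4R) = 1.14×10⁻⁵ T.
Each semi-infinite lead is at perpendicular distance R = 0.122 m from the centre, with the perpendicular foot at its near end, so it contributes μ₀I/(4πR); both point the same way, together 7.23×10⁻⁶ T.
Arc and leads all point the same direction: B = 1.14×10⁻⁵ + 7.23×10⁻⁶ = 1.86×10⁻⁵ T.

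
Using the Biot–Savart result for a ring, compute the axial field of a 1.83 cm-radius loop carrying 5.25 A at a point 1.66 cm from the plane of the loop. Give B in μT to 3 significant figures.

On the axis of a circular loop, B = μ₀IR² / [2(R²+z²)^(3/2)].
R² + z² = (0.0183)² + (0.0166)² = 0.0006105 m², and (R²+z²)^(3/2) = 1.51×10⁻⁵ m³.
B = (4π×10⁻⁷ × 5.25 × 0.0003349) / (2 × 1.51×10⁻⁵) = 7.32×10⁻⁵ T.

B ≈ 73.2 μT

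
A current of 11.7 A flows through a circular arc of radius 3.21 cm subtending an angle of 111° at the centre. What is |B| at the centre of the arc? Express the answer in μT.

The Biot–Savart field of a circular arc at its centre is B = μ₀Iφ/(4πR), with φ = 1.937 rad.
B = (4π×10⁻⁷ × 11.7 × 1.937) / (4π × 0.0321) = 7.06×10⁻⁵ T.

B ≈ 70.6 μT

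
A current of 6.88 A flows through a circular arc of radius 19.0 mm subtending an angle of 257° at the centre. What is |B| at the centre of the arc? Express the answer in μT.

The Biot–Savart field of a circular arc at its centre is B = μ₀Iφ/(4πR), with φ = 4.485 rad.
B = (4π×10⁻⁷ × 6.88 × 4.485) / (4π × 0.019) = 1.62×10⁻⁴ T.

B ≈ 162 μT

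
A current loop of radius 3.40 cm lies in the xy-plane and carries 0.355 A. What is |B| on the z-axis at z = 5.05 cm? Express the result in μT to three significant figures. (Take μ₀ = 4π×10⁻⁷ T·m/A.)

On the axis of a circular loop, B = μ₀IR² / [2(R²+z²)^(3/2)].
R² + z² = (0.034)² + (0.0505)² = 0.003706 m², and (R²+z²)^(3/2) = 2.26×10⁻⁴ m³.
B = (4π×10⁻⁷ × 0.355 × 0.001156) / (2 × 2.26×10⁻⁴) = 1.14×10⁻⁶ T.

B ≈ 1.14 μT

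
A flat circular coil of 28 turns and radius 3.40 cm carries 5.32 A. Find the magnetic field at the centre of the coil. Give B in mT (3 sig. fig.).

B ≈ 2.75 mT

For an N-turn flat coil, B = Nμ₀I/(2R) with R = 0.034 m.
B = 28 × 9.83×10⁻⁵ T = 2.75×10⁻³ T.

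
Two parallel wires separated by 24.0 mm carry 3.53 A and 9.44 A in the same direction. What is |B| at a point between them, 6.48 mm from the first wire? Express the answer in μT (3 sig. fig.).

B ≈ 1.19 μT

Each long wire gives B = μ₀I/(2πd). Distances are d₁ = 0.00648 m and d₂ = 0.01752 m.
B₁ = 1.09×10⁻⁴ T, B₂ = 1.08×10⁻⁴ T.
Between parallel currents the two contributions point in opposite directions, so they subtract. B = |B₁ − B₂| = |1.09×10⁻⁴ − 1.08×10⁻⁴| = 1.19×10⁻⁶ T.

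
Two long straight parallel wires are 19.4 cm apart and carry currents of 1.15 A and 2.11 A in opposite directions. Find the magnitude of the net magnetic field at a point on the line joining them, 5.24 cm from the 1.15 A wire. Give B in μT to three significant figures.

B ≈ 7.37 μT

Each long wire gives B = μ₀I/(2πd). Distances are d₁ = 0.0524 m and d₂ = 0.1416 m.
B₁ = 4.39×10⁻⁶ T, B₂ = 2.98×10⁻⁶ T.
Between antiparallel currents both contributions point the same way, so they add. B = B₁ + B₂ = 4.39×10⁻⁶ + 2.98×10⁻⁶ = 7.37×10⁻⁶ T.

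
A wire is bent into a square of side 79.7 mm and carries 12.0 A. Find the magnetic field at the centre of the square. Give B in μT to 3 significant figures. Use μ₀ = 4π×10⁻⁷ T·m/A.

Each side is a finite straight segment at perpendicular distance d = a/(2 tan(π/4)) = 0.03985 m from the centre, with end-angles ±π/4.
One side contributes B₁ = (μ₀I/4πd)·2 sin(π/4) = 4.26×10⁻⁵ T.
All 4 sides add in the same direction: B = 4 × 4.26×10⁻⁵ = 1.70×10⁻⁴ T.

B ≈ 170 μT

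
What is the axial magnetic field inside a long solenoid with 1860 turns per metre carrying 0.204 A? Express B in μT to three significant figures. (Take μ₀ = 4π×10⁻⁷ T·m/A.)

B ≈ 477 μT

Inside a long solenoid, B = μ₀nI with n = 1860 turns/m.
B = 4π×10⁻⁷ × 1860 × 0.204 = 4.77×10⁻⁴ T.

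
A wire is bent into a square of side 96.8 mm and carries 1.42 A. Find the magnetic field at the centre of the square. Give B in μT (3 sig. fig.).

Each side is a finite straight segment at perpendicular distance d = a/(2 tan(π/4)) = 0.0484 m from the centre, with end-angles ±π/4.
One side contributes B₁ = (μ₀I/4πd)·2 sin(π/4) = 4.15×10⁻⁶ T.
All 4 sides add in the same direction: B = 4 × 4.15×10⁻⁶ = 1.66×10⁻⁵ T.

B ≈ 16.6 μT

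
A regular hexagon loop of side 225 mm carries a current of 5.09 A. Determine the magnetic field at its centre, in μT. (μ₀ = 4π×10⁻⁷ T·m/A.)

B ≈ 15.7 μT

Each side is a finite straight segment at perpendicular distance d = a/(2 tan(π/6)) = 0.1949 m from the centre, with end-angles ±π/6.
One side contributes B₁ = (μ₀I/4πd)·2 sin(π/6) = 2.61×10⁻⁶ T.
All 6 sides add in the same direction: B = 6 × 2.61×10⁻⁶ = 1.57×10⁻⁵ T.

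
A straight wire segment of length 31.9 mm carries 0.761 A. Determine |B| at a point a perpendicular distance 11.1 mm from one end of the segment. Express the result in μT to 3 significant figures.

For a finite straight segment, B = (μ₀I/4πd)(sinθ₁ + sinθ₂), where θ₁, θ₂ are the angles from the perpendicular to each end.
The perpendicular foot is at one end, so the two end-offsets along the wire are 0 and L = 0.0319 m.
sinθ₁ = 0/√(0²+0.0111²) = 0.0000; sinθ₂ = 0.0319/√(0.0319²+0.0111²) = 0.9445.
B = (4π×10⁻⁷ × 0.761) / (4π × 0.0111) × (0.0000 + 0.9445) = 6.48×10⁻⁶ T.

B ≈ 6.48 μT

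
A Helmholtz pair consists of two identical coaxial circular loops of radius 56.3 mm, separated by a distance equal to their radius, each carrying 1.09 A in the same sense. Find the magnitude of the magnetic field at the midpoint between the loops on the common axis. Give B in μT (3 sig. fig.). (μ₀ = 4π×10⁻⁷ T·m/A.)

Each loop contributes B = μ₀IR²/[2(R²+z²)^(3/2)] on the axis, with z measured from that loop.
Loop 1 (z = 0.02815 m): B₁ = 8.70×10⁻⁶ T. Loop 2 (z = 0.02815 m): B₂ = 8.70×10⁻⁶ T.
The fields add: B = B₁ + B₂ = 1.74×10⁻⁵ T.

B ≈ 17.4 μT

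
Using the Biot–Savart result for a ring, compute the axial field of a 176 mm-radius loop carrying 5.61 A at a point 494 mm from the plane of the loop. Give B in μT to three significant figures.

B ≈ 0.757 μT

On the axis of a circular loop, B = μ₀IR² / [2(R²+z²)^(3/2)].
R² + z² = (0.176)² + (0.494)² = 0.275 m², and (R²+z²)^(3/2) = 0.144 m³.
B = (4π×10⁻⁷ × 5.61 × 0.03098) / (2 × 0.144) = 7.57×10⁻⁷ T.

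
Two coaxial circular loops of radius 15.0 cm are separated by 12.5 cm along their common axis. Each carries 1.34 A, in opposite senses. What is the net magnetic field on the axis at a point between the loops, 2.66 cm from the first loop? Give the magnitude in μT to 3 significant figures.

B ≈ 2.08 μT

Each loop contributes B = μ₀IR²/[2(R²+z²)^(3/2)] on the axis, with z measured from that loop.
Loop 1 (z = 0.0266 m): B₁ = 5.36×10⁻⁶ T. Loop 2 (z = 0.0984 m): B₂ = 3.28×10⁻⁶ T.
The fields oppose: B = |B₁ − B₂| = 2.08×10⁻⁶ T.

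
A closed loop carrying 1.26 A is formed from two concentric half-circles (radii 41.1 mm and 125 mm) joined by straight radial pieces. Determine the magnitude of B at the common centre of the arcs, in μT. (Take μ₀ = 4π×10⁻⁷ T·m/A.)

The radial connectors point toward the centre, so dl × r̂ = 0 and they contribute nothing.
Each semicircle gives μ₀I/(4R): inner arc 9.63×10⁻⁶ T, outer arc 3.17×10⁻⁶ T.
The two arcs carry current in opposite angular senses, so their fields oppose: B = |9.63×10⁻⁶ − 3.17×10⁻⁶| = 6.46×10⁻⁶ T.

B ≈ 6.46 μT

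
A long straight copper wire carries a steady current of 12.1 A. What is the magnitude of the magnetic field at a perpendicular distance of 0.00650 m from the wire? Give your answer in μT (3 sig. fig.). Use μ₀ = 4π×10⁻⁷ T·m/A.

B ≈ 372 μT

For an infinitely long straight wire, B = μ₀I/(2πd).
B = (4π×10⁻⁷ × 12.1) / (2π × 0.0065) = 3.72×10⁻⁴ T.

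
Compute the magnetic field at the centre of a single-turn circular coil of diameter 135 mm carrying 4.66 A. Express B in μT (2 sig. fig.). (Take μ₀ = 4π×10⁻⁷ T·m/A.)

B ≈ 43 μT

At the centre of a circular loop the Biot–Savart law gives B = μ₀I/(2R) (so R = 0.0675 m).
B = (4π×10⁻⁷ × 4.66) / (2 × 0.0675) = 4.34×10⁻⁵ T.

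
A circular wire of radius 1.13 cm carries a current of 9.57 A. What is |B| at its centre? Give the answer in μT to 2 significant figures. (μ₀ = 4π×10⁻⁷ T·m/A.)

B ≈ 530 μT

At the centre of a circular loop the Biot–Savart law gives B = μ₀I/(2R).
B = (4π×10⁻⁷ × 9.57) / (2 × 0.0113) = 5.32×10⁻⁴ T.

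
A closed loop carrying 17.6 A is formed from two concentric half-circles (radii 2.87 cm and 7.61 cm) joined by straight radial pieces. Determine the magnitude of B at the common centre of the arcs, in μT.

The radial connectors point toward the centre, so dl × r̂ = 0 and they contribute nothing.
Each semicircle gives μ₀I/(4R): inner arc 1.93×10⁻⁴ T, outer arc 7.27×10⁻⁵ T.
The two arcs carry current in opposite angular senses, so their fields oppose: B = |1.93×10⁻⁴ − 7.27×10⁻⁵| = 1.20×10⁻⁴ T.

B ≈ 120 μT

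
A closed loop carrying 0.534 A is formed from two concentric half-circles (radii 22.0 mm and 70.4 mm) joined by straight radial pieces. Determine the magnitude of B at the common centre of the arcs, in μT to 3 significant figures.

B ≈ 5.24 μT

The radial connectors point toward the centre, so dl × r̂ = 0 and they contribute nothing.
Each semicircle gives μ₀I/(4R): inner arc 7.63×10⁻⁶ T, outer arc 2.38×10⁻⁶ T.
The two arcs carry current in opposite angular senses, so their fields oppose: B = |7.63×10⁻⁶ − 2.38×10⁻⁶| = 5.24×10⁻⁶ T.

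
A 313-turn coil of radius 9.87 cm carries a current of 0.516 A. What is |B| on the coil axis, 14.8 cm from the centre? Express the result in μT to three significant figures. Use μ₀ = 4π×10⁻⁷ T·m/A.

For an N-turn flat coil, B = Nμ₀IR²/[2(R²+z²)^(3/2)] with R = 0.0987 m, z = 0.148 m.
B = 313 × 5.61×10⁻⁷ T = 1.76×10⁻⁴ T.

B ≈ 176 μT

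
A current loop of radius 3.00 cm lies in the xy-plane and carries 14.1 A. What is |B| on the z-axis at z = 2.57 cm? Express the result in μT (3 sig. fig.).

B ≈ 129 μT

On the axis of a circular loop, B = μ₀IR² / [2(R²+z²)^(3/2)].
R² + z² = (0.03)² + (0.0257)² = 0.00156 m², and (R²+z²)^(3/2) = 6.16×10⁻⁵ m³.
B = (4π×10⁻⁷ × 14.1 × 0.0009) / (2 × 6.16×10⁻⁵) = 1.29×10⁻⁴ T.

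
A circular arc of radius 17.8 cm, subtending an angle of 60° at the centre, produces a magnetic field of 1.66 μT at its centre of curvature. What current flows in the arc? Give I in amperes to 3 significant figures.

I ≈ 2.82 A

For a circular arc, B = μ₀Iφ/(4πR) with φ in radians; here φ = 1.047 rad.
So I = 4πRB/(μ₀φ) = 4π × 0.178 × 1.66×10⁻⁶ / (4π×10⁻⁷ × 1.047) = 2.82 A.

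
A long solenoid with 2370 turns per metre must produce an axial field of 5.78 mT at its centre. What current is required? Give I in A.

I ≈ 1.94 A

Inside a long solenoid B = μ₀nI with n = 2370 m⁻¹, so I = B/(μ₀n).
I = 5.78×10⁻³ / (4π×10⁻⁷ × 2370) = 1.94 A.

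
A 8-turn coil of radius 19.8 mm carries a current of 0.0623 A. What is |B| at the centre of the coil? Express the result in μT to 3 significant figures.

For an N-turn flat coil, B = Nμ₀I/(2R) with R = 0.0198 m.
B = 8 × 1.98×10⁻⁶ T = 1.58×10⁻⁵ T.

B ≈ 15.8 μT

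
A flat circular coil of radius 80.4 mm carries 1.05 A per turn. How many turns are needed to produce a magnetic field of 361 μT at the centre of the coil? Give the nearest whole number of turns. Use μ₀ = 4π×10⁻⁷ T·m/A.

N = 44

For an N-turn coil, B = Nμ₀I/(2R). A single turn gives B₁ = 8.21×10⁻⁶ T with R = 0.0804 m.
N = B/B₁ = 3.61×10⁻⁴ / 8.21×10⁻⁶ = 43.99.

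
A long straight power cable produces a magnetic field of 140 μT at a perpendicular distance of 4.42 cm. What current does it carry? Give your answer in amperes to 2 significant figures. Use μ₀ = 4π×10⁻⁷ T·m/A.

I ≈ 31 A

For a long straight wire B = μ₀I/(2πd), so I = 2πdB/μ₀.
I = 2π × 0.0442 × 1.40×10⁻⁴ / (4π×10⁻⁷) = 30.9 A.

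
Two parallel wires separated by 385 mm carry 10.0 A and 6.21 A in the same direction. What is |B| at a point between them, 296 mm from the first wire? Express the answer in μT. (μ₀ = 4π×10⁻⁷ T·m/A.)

Each long wire gives B = μ₀I/(2πd). Distances are d₁ = 0.296 m and d₂ = 0.089 m.
B₁ = 6.76×10⁻⁶ T, B₂ = 1.40×10⁻⁵ T.
Between parallel currents the two contributions point in opposite directions, so they subtract. B = |B₁ − B₂| = |6.76×10⁻⁶ − 1.40×10⁻⁵| = 7.20×10⁻⁶ T.

B ≈ 7.20 μT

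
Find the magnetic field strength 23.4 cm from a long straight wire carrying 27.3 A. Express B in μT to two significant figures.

For an infinitely long straight wire, B = μ₀I/(2πd).
B = (4π×10⁻⁷ × 27.3) / (2π × 0.234) = 2.33×10⁻⁵ T.

B ≈ 23 μT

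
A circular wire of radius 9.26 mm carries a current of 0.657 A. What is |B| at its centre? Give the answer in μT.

At the centre of a circular loop the Biot–Savart law gives B = μ₀I/(2R).
B = (4π×10⁻⁷ × 0.657) / (2 × 0.00926) = 4.46×10⁻⁵ T.

B ≈ 44.6 μT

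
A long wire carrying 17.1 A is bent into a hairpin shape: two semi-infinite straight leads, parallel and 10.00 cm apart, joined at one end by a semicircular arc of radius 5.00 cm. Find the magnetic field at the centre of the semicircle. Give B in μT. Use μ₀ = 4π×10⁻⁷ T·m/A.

The semicircular arc contributes B_arc = μ₀I·π/(4πR) = μ₀I/(4R) = 1.07×10⁻⁴ T.
Each semi-infinite lead is at perpendicular distance R = 0.05 m from the centre, with the perpendicular foot at its near end, so it contributes μ₀I/(4πR); both point the same way, together 6.84×10⁻⁵ T.
Arc and leads all point the same direction: B = 1.07×10⁻⁴ + 6.84×10⁻⁵ = 1.76×10⁻⁴ T.

B ≈ 176 μT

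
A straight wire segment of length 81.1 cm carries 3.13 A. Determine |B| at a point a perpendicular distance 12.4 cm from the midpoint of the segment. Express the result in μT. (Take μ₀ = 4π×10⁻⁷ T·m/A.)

For a finite straight segment, B = (μ₀I/4πd)(sinθ₁ + sinθ₂), where θ₁, θ₂ are the angles from the perpendicular to each end.
The perpendicular from the point meets the wire at its midpoint, so each end is L/2 = 0.4055 m away along the wire.
sinθ₁ = 0.4055/√(0.4055²+0.124²) = 0.9563; sinθ₂ = 0.4055/√(0.4055²+0.124²) = 0.9563.
B = (4π×10⁻⁷ × 3.13) / (4π × 0.124) × (0.9563 + 0.9563) = 4.83×10⁻⁶ T.

B ≈ 4.83 μT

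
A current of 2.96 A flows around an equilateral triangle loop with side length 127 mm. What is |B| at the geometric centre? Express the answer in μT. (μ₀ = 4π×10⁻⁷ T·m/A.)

Each side is a finite straight segment at perpendicular distance d = a/(2 tan(π/3)) = 0.03666 m from the centre, with end-angles ±π/3.
One side contributes B₁ = (μ₀I/4πd)·2 sin(π/3) = 1.40×10⁻⁵ T.
All 3 sides add in the same direction: B = 3 × 1.40×10⁻⁵ = 4.20×10⁻⁵ T.

B ≈ 42.0 μT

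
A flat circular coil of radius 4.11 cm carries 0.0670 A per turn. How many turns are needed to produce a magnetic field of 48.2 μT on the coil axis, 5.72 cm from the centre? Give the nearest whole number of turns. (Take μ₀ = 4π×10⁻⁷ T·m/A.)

For an N-turn coil, B = Nμ₀IR²/[2(R²+z²)^(3/2)]. A single turn gives B₁ = 2.04×10⁻⁷ T with R = 0.0411 m, z = 0.0572 m.
N = B/B₁ = 4.82×10⁻⁵ / 2.04×10⁻⁷ = 236.85.

N = 237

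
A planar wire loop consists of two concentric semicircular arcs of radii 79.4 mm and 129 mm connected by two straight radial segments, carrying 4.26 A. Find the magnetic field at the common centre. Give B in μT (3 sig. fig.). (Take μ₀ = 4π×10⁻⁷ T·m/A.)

B ≈ 6.48 μT

The radial connectors point toward the centre, so dl × r̂ = 0 and they contribute nothing.
Each semicircle gives μ₀I/(4R): inner arc 1.69×10⁻⁵ T, outer arc 1.04×10⁻⁵ T.
The two arcs carry current in opposite angular senses, so their fields oppose: B = |1.69×10⁻⁵ − 1.04×10⁻⁵| = 6.48×10⁻⁶ T.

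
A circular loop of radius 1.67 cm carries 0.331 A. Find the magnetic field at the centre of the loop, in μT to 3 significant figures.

B ≈ 12.5 μT

At the centre of a circular loop the Biot–Savart law gives B = μ₀I/(2R).
B = (4π×10⁻⁷ × 0.331) / (2 × 0.0167) = 1.25×10⁻⁵ T.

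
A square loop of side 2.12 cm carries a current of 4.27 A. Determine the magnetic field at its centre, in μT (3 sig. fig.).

Each side is a finite straight segment at perpendicular distance d = a/(2 tan(π/4)) = 0.0106 m from the centre, with end-angles ±π/4.
One side contributes B₁ = (μ₀I/4πd)·2 sin(π/4) = 5.70×10⁻⁵ T.
All 4 sides add in the same direction: B = 4 × 5.70×10⁻⁵ = 2.28×10⁻⁴ T.

B ≈ 228 μT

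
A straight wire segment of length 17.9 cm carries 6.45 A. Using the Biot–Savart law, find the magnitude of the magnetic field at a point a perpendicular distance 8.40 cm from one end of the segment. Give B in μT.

For a finite straight segment, B = (μ₀I/4πd)(sinθ₁ + sinθ₂), where θ₁, θ₂ are the angles from the perpendicular to each end.
The perpendicular foot is at one end, so the two end-offsets along the wire are 0 and L = 0.179 m.
sinθ₁ = 0/√(0²+0.084²) = 0.0000; sinθ₂ = 0.179/√(0.179²+0.084²) = 0.9053.
B = (4π×10⁻⁷ × 6.45) / (4π × 0.084) × (0.0000 + 0.9053) = 6.95×10⁻⁶ T.

B ≈ 6.95 μT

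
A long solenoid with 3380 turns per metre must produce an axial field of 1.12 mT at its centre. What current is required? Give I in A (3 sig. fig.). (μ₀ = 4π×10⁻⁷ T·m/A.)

Inside a long solenoid B = μ₀nI with n = 3380 m⁻¹, so I = B/(μ₀n).
I = 1.12×10⁻³ / (4π×10⁻⁷ × 3380) = 0.264 A.

I ≈ 0.264 A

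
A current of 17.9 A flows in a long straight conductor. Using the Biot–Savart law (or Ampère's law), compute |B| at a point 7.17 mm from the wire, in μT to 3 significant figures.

B ≈ 499 μT

For an infinitely long straight wire, B = μ₀I/(2πd).
B = (4π×10⁻⁷ × 17.9) / (2π × 0.00717) = 4.99×10⁻⁴ T.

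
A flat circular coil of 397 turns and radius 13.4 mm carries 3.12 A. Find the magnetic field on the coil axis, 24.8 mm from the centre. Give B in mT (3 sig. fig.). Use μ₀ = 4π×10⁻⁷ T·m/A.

For an N-turn flat coil, B = Nμ₀IR²/[2(R²+z²)^(3/2)] with R = 0.0134 m, z = 0.0248 m.
B = 397 × 1.57×10⁻⁵ T = 6.24×10⁻³ T.

B ≈ 6.24 mT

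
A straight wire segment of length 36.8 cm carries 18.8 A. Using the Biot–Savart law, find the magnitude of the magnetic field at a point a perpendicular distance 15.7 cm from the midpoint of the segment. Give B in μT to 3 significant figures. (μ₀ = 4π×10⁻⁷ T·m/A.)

For a finite straight segment, B = (μ₀I/4πd)(sinθ₁ + sinθ₂), where θ₁, θ₂ are the angles from the perpendicular to each end.
The perpendicular from the point meets the wire at its midpoint, so each end is L/2 = 0.184 m away along the wire.
sinθ₁ = 0.184/√(0.184²+0.157²) = 0.7607; sinθ₂ = 0.184/√(0.184²+0.157²) = 0.7607.
B = (4π×10⁻⁷ × 18.8) / (4π × 0.157) × (0.7607 + 0.7607) = 1.82×10⁻⁵ T.

B ≈ 18.2 μT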